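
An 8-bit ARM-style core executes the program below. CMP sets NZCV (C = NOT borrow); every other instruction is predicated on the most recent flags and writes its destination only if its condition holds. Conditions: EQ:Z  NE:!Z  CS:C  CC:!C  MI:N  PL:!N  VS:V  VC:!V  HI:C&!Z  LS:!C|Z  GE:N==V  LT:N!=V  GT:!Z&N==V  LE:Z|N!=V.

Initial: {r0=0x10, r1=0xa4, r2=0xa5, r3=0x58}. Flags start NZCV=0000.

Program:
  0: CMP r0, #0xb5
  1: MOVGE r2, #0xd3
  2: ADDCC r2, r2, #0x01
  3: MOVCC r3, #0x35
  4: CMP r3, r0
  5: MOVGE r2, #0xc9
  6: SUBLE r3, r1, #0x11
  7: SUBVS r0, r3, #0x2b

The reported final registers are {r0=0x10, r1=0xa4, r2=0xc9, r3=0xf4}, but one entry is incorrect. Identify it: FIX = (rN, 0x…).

FIX = (r3, 0x35)

[0] flags=0000 → (cmp)
[1] flags=0000 GE?T → r2=0xd3
[2] flags=0000 CC?T → r2=0xd4
[3] flags=0000 CC?T → r3=0x35
[4] flags=0010 → (cmp)
[5] flags=0010 GE?T → r2=0xc9
[6] flags=0010 LE?F → skip
[7] flags=0010 VS?F → skip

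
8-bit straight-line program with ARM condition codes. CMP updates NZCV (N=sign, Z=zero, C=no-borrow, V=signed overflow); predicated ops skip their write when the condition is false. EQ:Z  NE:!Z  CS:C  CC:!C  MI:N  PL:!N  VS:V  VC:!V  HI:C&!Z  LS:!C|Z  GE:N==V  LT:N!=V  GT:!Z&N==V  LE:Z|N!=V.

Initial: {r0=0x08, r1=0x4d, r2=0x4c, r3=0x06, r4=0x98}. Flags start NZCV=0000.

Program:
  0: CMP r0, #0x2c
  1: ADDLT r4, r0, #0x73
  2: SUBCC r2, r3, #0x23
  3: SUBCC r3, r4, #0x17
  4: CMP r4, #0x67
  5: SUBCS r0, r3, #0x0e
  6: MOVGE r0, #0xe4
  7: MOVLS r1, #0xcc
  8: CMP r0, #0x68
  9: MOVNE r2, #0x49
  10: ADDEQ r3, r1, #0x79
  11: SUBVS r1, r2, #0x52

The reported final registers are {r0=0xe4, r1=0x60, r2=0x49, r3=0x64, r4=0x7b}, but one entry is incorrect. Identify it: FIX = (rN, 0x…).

FIX = (r1, 0xf7)

[0] flags=1000 → (cmp)
[1] flags=1000 LT?T → r4=0x7b
[2] flags=1000 CC?T → r2=0xe3
[3] flags=1000 CC?T → r3=0x64
[4] flags=0010 → (cmp)
[5] flags=0010 CS?T → r0=0x56
[6] flags=0010 GE?T → r0=0xe4
[7] flags=0010 LS?F → skip
[8] flags=0011 → (cmp)
[9] flags=0011 NE?T → r2=0x49
[10] flags=0011 EQ?F → skip
[11] flags=0011 VS?T → r1=0xf7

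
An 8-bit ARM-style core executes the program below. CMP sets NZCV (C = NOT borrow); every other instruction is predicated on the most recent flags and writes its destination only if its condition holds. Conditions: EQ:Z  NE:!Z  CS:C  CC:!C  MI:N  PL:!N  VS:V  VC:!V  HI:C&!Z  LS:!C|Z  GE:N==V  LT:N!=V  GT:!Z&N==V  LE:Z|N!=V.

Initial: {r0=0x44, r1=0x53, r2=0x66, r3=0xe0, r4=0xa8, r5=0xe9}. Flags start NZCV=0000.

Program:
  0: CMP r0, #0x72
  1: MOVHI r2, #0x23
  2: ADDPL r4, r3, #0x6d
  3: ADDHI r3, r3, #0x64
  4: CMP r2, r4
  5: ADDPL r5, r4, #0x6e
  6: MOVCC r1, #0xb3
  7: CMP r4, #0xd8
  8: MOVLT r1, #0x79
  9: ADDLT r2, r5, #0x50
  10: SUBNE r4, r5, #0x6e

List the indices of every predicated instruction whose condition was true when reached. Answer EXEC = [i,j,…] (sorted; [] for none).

EXEC = [6,8,9,10]

0: ✓ CMP  NZCV=1000
1: · MOVHI
2: · ADDPL
3: · ADDHI
4: ✓ CMP  NZCV=1001
5: · ADDPL
6: ✓ MOVCC  r1←0xb3
7: ✓ CMP  NZCV=1000
8: ✓ MOVLT  r1←0x79
9: ✓ ADDLT  r2←0x39
10: ✓ SUBNE  r4←0x7b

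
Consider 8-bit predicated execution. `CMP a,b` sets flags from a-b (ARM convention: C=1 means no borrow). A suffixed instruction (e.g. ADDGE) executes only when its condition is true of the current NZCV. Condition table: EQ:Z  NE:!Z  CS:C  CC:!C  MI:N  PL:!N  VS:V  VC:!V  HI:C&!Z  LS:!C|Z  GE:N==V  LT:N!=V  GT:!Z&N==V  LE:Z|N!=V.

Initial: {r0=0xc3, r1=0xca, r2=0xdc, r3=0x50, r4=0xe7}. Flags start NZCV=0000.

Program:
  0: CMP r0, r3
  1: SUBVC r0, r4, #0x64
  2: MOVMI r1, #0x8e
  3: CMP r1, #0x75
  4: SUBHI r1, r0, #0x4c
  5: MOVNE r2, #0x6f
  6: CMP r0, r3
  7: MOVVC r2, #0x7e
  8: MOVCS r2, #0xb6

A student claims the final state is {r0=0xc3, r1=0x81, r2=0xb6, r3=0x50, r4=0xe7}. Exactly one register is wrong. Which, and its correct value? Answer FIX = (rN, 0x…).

0: ✓ CMP  NZCV=0011
1: · SUBVC
2: · MOVMI
3: ✓ CMP  NZCV=0011
4: ✓ SUBHI  r1←0x77
5: ✓ MOVNE  r2←0x6f
6: ✓ CMP  NZCV=0011
7: · MOVVC
8: ✓ MOVCS  r2←0xb6

FIX = (r1, 0x77)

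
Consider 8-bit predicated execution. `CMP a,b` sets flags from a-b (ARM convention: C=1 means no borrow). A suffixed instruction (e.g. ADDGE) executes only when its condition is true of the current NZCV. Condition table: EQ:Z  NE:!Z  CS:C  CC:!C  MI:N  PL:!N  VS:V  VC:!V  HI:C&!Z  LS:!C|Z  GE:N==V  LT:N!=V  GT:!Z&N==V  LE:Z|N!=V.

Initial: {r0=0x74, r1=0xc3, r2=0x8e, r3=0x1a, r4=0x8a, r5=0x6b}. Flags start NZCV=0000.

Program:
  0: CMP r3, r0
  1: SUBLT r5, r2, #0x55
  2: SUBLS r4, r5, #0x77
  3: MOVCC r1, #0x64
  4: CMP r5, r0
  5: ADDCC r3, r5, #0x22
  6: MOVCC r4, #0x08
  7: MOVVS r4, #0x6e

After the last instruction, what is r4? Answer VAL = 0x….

[0] flags=1000 → (cmp)
[1] flags=1000 LT?T → r5=0x39
[2] flags=1000 LS?T → r4=0xc2
[3] flags=1000 CC?T → r1=0x64
[4] flags=1000 → (cmp)
[5] flags=1000 CC?T → r3=0x5b
[6] flags=1000 CC?T → r4=0x08
[7] flags=1000 VS?F → skip

VAL = 0x08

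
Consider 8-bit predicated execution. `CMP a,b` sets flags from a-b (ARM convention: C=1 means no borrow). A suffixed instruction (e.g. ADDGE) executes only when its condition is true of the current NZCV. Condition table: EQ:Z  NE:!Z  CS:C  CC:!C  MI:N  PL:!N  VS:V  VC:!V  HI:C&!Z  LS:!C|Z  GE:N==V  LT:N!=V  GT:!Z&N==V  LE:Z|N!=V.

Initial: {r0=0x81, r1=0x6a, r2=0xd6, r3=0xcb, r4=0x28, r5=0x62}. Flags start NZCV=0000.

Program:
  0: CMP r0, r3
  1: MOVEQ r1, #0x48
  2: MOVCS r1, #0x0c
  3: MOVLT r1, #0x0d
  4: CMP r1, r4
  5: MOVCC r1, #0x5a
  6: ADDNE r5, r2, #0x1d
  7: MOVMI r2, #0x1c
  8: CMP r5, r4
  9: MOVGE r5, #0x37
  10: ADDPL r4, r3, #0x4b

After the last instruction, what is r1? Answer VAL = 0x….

VAL = 0x5a

0: ✓ CMP  NZCV=1000
1: · MOVEQ
2: · MOVCS
3: ✓ MOVLT  r1←0x0d
4: ✓ CMP  NZCV=1000
5: ✓ MOVCC  r1←0x5a
6: ✓ ADDNE  r5←0xf3
7: ✓ MOVMI  r2←0x1c
8: ✓ CMP  NZCV=1010
9: · MOVGE
10: · ADDPL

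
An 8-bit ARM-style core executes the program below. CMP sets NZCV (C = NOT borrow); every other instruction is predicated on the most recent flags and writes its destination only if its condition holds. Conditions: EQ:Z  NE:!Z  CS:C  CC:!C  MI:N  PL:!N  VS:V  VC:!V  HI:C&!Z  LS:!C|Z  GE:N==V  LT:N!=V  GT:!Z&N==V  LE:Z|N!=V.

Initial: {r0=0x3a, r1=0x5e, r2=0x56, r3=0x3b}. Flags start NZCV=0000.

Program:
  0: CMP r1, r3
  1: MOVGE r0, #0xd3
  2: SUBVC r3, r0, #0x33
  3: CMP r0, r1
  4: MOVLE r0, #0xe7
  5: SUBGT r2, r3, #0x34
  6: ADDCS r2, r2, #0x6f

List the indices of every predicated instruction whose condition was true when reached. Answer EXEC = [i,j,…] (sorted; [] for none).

EXEC = [1,2,4,6]

0: ✓ CMP  NZCV=0010
1: ✓ MOVGE  r0←0xd3
2: ✓ SUBVC  r3←0xa0
3: ✓ CMP  NZCV=0011
4: ✓ MOVLE  r0←0xe7
5: · SUBGT
6: ✓ ADDCS  r2←0xc5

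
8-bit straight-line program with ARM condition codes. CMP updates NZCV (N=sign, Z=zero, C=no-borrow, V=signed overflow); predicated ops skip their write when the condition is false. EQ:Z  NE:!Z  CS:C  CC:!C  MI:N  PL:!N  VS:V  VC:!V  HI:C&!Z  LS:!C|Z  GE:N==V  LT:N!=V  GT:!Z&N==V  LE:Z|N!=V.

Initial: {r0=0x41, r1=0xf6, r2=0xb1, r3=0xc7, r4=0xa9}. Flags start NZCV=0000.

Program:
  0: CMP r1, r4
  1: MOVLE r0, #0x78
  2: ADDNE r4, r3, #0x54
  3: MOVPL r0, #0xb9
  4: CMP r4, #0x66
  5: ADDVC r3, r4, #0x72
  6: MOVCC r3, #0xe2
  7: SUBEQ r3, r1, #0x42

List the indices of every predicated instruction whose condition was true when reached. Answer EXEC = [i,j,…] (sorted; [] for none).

[0] flags=0010 → (cmp)
[1] flags=0010 LE?F → skip
[2] flags=0010 NE?T → r4=0x1b
[3] flags=0010 PL?T → r0=0xb9
[4] flags=1000 → (cmp)
[5] flags=1000 VC?T → r3=0x8d
[6] flags=1000 CC?T → r3=0xe2
[7] flags=1000 EQ?F → skip

EXEC = [2,3,5,6]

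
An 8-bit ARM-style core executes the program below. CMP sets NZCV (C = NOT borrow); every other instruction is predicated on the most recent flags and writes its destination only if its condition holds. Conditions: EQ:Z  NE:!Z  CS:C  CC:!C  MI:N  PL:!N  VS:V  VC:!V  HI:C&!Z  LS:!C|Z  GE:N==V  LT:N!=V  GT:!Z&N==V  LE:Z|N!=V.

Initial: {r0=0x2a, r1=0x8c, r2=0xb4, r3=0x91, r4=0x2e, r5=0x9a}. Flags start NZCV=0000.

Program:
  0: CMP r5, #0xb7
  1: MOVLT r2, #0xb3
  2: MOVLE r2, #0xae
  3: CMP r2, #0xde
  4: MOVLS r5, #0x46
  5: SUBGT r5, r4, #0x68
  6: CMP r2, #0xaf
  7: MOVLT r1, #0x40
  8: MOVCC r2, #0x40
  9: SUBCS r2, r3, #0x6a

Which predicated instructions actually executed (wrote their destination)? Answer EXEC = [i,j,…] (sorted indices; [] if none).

0: ✓ CMP  NZCV=1000
1: ✓ MOVLT  r2←0xb3
2: ✓ MOVLE  r2←0xae
3: ✓ CMP  NZCV=1000
4: ✓ MOVLS  r5←0x46
5: · SUBGT
6: ✓ CMP  NZCV=1000
7: ✓ MOVLT  r1←0x40
8: ✓ MOVCC  r2←0x40
9: · SUBCS

EXEC = [1,2,4,7,8]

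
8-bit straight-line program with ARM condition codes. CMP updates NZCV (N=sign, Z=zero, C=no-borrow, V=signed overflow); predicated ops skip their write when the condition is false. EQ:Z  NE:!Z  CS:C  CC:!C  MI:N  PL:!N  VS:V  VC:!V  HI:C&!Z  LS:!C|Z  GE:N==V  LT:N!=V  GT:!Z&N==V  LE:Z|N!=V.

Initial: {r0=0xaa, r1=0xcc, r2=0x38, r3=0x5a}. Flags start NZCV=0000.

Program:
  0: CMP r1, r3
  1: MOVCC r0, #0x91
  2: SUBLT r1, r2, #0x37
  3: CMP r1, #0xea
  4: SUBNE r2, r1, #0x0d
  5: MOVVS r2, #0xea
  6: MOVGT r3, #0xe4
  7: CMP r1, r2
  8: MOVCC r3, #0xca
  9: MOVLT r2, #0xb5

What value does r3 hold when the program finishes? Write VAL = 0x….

VAL = 0xca

0: ✓ CMP  NZCV=0011
1: · MOVCC
2: ✓ SUBLT  r1←0x01
3: ✓ CMP  NZCV=0000
4: ✓ SUBNE  r2←0xf4
5: · MOVVS
6: ✓ MOVGT  r3←0xe4
7: ✓ CMP  NZCV=0000
8: ✓ MOVCC  r3←0xca
9: · MOVLT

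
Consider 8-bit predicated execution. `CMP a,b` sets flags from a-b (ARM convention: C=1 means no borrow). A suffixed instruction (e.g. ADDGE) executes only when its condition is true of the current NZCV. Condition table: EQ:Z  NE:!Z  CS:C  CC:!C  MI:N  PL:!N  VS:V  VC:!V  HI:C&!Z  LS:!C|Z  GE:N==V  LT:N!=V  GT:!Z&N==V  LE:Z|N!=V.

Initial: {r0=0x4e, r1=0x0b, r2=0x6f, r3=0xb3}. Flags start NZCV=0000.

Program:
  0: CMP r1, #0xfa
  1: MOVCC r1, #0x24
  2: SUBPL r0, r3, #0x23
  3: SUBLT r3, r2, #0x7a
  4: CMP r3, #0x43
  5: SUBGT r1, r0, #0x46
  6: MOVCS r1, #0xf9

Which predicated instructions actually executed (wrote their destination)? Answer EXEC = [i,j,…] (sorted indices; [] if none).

0: ✓ CMP  NZCV=0000
1: ✓ MOVCC  r1←0x24
2: ✓ SUBPL  r0←0x90
3: · SUBLT
4: ✓ CMP  NZCV=0011
5: · SUBGT
6: ✓ MOVCS  r1←0xf9

EXEC = [1,2,6]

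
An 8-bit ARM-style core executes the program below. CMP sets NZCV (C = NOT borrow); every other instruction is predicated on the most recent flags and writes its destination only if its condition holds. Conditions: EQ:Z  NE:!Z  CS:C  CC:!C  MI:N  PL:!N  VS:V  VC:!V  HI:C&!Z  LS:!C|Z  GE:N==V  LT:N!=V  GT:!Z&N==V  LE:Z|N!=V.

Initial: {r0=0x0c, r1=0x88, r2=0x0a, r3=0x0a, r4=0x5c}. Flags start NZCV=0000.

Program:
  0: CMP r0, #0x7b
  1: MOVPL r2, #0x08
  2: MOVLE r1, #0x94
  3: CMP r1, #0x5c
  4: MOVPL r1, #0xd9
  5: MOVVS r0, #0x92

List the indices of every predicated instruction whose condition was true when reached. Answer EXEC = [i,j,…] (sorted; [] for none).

EXEC = [2,4,5]

0: ✓ CMP  NZCV=1000
1: · MOVPL
2: ✓ MOVLE  r1←0x94
3: ✓ CMP  NZCV=0011
4: ✓ MOVPL  r1←0xd9
5: ✓ MOVVS  r0←0x92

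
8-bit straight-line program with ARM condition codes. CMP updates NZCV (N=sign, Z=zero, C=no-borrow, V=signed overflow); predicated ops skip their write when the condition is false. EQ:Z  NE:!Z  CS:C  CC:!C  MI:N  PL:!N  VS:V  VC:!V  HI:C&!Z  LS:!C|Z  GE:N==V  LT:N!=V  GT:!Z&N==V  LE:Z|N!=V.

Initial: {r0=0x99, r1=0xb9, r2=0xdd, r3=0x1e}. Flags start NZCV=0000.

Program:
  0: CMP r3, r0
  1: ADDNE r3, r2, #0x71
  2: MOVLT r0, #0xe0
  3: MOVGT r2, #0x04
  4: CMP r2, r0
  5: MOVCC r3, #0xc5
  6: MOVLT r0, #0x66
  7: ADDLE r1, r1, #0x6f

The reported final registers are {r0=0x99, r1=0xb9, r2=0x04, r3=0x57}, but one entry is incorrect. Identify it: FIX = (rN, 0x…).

FIX = (r3, 0xc5)

[0] flags=1001 → (cmp)
[1] flags=1001 NE?T → r3=0x4e
[2] flags=1001 LT?F → skip
[3] flags=1001 GT?T → r2=0x04
[4] flags=0000 → (cmp)
[5] flags=0000 CC?T → r3=0xc5
[6] flags=0000 LT?F → skip
[7] flags=0000 LE?F → skip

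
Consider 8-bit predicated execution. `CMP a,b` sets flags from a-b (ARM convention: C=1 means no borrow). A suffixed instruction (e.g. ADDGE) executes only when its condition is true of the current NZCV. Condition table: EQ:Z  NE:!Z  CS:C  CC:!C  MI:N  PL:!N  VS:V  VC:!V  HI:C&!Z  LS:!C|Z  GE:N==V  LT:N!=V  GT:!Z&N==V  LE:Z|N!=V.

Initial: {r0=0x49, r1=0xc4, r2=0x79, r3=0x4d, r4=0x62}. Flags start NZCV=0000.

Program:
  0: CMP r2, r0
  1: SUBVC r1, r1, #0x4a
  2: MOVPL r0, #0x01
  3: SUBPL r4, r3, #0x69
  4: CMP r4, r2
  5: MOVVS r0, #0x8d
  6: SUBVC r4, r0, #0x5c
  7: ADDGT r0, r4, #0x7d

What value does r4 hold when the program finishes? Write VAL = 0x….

VAL = 0xe4

[0] flags=0010 → (cmp)
[1] flags=0010 VC?T → r1=0x7a
[2] flags=0010 PL?T → r0=0x01
[3] flags=0010 PL?T → r4=0xe4
[4] flags=0011 → (cmp)
[5] flags=0011 VS?T → r0=0x8d
[6] flags=0011 VC?F → skip
[7] flags=0011 GT?F → skip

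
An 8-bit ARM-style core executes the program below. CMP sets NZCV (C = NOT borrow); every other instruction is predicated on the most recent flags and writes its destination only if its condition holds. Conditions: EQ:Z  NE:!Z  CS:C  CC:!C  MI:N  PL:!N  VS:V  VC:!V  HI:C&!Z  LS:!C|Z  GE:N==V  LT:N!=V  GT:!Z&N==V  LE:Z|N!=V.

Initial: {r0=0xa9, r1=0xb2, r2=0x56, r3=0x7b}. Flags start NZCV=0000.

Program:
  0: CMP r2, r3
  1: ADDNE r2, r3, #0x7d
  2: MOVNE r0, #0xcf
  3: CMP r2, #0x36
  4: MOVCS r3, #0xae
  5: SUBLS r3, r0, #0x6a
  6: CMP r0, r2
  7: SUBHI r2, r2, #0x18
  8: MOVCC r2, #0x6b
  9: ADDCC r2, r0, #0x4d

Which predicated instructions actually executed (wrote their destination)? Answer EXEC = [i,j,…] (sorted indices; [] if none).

[0] flags=1000 → (cmp)
[1] flags=1000 NE?T → r2=0xf8
[2] flags=1000 NE?T → r0=0xcf
[3] flags=1010 → (cmp)
[4] flags=1010 CS?T → r3=0xae
[5] flags=1010 LS?F → skip
[6] flags=1000 → (cmp)
[7] flags=1000 HI?F → skip
[8] flags=1000 CC?T → r2=0x6b
[9] flags=1000 CC?T → r2=0x1c

EXEC = [1,2,4,8,9]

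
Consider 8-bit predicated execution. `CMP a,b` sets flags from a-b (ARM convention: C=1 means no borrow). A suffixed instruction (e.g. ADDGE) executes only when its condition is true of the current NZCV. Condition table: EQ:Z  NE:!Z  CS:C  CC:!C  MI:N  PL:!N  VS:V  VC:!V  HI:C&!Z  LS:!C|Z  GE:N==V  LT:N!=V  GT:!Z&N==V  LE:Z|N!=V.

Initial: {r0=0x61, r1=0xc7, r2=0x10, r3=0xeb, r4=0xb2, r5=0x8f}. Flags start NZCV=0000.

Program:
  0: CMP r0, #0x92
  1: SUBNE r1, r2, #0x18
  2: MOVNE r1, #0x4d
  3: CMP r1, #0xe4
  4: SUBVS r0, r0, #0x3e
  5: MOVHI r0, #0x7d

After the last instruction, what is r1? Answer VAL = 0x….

VAL = 0x4d

0: ✓ CMP  NZCV=1001
1: ✓ SUBNE  r1←0xf8
2: ✓ MOVNE  r1←0x4d
3: ✓ CMP  NZCV=0000
4: · SUBVS
5: · MOVHI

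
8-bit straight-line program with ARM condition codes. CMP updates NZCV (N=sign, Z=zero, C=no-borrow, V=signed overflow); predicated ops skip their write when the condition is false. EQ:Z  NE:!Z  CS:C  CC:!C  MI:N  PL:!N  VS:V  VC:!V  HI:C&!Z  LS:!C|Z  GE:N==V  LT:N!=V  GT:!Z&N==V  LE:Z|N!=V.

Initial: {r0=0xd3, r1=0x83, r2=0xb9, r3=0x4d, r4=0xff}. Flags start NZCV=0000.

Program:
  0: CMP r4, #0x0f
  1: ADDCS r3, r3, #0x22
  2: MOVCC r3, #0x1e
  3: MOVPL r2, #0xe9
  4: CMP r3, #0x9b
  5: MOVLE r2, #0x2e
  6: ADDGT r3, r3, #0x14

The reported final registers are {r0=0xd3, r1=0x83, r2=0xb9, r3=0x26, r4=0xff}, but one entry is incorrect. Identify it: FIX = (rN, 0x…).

FIX = (r3, 0x83)

[0] flags=1010 → (cmp)
[1] flags=1010 CS?T → r3=0x6f
[2] flags=1010 CC?F → skip
[3] flags=1010 PL?F → skip
[4] flags=1001 → (cmp)
[5] flags=1001 LE?F → skip
[6] flags=1001 GT?T → r3=0x83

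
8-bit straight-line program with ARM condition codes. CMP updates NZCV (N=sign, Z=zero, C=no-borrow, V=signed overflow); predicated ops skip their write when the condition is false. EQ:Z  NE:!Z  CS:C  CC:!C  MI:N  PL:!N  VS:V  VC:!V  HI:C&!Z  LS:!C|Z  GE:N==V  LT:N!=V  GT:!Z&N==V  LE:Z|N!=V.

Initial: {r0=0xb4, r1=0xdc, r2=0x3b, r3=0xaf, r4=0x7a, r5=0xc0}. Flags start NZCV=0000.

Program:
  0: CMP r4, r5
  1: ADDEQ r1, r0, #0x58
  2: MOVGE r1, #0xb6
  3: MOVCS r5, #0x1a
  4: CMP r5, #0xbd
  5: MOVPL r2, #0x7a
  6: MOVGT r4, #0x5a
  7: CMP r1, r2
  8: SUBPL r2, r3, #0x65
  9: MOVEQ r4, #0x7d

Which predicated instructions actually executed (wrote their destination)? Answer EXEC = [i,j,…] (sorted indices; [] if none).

[0] flags=1001 → (cmp)
[1] flags=1001 EQ?F → skip
[2] flags=1001 GE?T → r1=0xb6
[3] flags=1001 CS?F → skip
[4] flags=0010 → (cmp)
[5] flags=0010 PL?T → r2=0x7a
[6] flags=0010 GT?T → r4=0x5a
[7] flags=0011 → (cmp)
[8] flags=0011 PL?T → r2=0x4a
[9] flags=0011 EQ?F → skip

EXEC = [2,5,6,8]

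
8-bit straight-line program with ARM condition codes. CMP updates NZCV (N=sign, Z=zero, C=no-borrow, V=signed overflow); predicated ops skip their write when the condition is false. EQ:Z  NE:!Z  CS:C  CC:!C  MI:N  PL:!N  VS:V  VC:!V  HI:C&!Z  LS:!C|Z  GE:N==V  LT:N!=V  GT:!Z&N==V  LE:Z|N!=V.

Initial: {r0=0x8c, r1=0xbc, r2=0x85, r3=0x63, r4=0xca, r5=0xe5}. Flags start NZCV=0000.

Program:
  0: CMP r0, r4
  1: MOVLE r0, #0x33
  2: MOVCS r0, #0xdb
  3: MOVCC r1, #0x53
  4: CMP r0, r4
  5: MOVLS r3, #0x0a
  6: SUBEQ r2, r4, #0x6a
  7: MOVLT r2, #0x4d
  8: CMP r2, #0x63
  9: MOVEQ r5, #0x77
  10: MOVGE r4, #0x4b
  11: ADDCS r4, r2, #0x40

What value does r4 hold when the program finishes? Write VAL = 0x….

0: ✓ CMP  NZCV=1000
1: ✓ MOVLE  r0←0x33
2: · MOVCS
3: ✓ MOVCC  r1←0x53
4: ✓ CMP  NZCV=0000
5: ✓ MOVLS  r3←0x0a
6: · SUBEQ
7: · MOVLT
8: ✓ CMP  NZCV=0011
9: · MOVEQ
10: · MOVGE
11: ✓ ADDCS  r4←0xc5

VAL = 0xc5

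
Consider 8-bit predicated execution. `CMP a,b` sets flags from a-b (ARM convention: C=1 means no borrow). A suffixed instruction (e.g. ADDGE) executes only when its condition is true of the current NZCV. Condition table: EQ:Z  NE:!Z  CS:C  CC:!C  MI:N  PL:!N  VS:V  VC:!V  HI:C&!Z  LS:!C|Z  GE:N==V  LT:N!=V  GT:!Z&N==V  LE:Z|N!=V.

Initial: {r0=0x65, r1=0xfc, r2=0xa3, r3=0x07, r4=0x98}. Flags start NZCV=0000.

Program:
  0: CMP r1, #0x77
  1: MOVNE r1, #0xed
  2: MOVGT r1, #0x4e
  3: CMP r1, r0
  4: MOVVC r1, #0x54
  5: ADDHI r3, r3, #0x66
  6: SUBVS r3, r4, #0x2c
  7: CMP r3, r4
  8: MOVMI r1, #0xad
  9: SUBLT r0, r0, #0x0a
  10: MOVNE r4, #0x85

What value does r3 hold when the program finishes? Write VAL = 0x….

[0] flags=1010 → (cmp)
[1] flags=1010 NE?T → r1=0xed
[2] flags=1010 GT?F → skip
[3] flags=1010 → (cmp)
[4] flags=1010 VC?T → r1=0x54
[5] flags=1010 HI?T → r3=0x6d
[6] flags=1010 VS?F → skip
[7] flags=1001 → (cmp)
[8] flags=1001 MI?T → r1=0xad
[9] flags=1001 LT?F → skip
[10] flags=1001 NE?T → r4=0x85

VAL = 0x6d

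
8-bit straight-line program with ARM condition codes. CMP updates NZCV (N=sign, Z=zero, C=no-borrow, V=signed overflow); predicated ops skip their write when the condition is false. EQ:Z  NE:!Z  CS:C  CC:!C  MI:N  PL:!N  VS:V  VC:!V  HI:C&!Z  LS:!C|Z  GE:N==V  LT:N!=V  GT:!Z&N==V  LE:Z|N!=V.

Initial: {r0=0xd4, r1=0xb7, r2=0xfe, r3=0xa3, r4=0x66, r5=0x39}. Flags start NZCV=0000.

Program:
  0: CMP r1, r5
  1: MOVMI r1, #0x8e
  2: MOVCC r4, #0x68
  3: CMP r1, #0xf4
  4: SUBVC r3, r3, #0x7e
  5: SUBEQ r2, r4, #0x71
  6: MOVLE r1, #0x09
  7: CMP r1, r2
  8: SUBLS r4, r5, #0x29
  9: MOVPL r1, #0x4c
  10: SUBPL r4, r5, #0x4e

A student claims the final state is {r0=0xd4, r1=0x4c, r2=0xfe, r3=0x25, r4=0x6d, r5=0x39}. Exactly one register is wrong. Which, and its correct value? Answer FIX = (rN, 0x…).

FIX = (r4, 0xeb)

[0] flags=0011 → (cmp)
[1] flags=0011 MI?F → skip
[2] flags=0011 CC?F → skip
[3] flags=1000 → (cmp)
[4] flags=1000 VC?T → r3=0x25
[5] flags=1000 EQ?F → skip
[6] flags=1000 LE?T → r1=0x09
[7] flags=0000 → (cmp)
[8] flags=0000 LS?T → r4=0x10
[9] flags=0000 PL?T → r1=0x4c
[10] flags=0000 PL?T → r4=0xeb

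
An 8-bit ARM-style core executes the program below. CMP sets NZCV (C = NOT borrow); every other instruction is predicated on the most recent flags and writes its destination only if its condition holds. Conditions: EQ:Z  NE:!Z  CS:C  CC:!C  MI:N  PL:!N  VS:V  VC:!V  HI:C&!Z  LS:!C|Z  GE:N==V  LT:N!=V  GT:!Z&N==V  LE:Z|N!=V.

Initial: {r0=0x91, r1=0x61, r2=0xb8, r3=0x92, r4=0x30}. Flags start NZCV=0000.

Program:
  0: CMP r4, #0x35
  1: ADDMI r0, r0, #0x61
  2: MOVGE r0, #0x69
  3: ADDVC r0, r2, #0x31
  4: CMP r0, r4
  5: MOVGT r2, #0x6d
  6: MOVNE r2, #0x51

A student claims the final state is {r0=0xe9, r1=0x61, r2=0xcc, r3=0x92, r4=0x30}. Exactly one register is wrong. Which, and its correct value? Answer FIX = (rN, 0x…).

[0] flags=1000 → (cmp)
[1] flags=1000 MI?T → r0=0xf2
[2] flags=1000 GE?F → skip
[3] flags=1000 VC?T → r0=0xe9
[4] flags=1010 → (cmp)
[5] flags=1010 GT?F → skip
[6] flags=1010 NE?T → r2=0x51

FIX = (r2, 0x51)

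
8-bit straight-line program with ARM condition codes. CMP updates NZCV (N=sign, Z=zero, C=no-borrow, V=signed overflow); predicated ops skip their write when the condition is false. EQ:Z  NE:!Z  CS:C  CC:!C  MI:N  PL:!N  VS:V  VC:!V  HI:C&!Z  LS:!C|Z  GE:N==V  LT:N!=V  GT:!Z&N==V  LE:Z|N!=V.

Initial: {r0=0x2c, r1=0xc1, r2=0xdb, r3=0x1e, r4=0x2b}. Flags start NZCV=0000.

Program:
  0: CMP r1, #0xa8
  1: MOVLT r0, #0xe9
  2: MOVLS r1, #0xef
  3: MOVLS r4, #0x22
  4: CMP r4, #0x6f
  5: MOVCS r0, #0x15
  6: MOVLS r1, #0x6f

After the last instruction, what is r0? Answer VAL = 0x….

[0] flags=0010 → (cmp)
[1] flags=0010 LT?F → skip
[2] flags=0010 LS?F → skip
[3] flags=0010 LS?F → skip
[4] flags=1000 → (cmp)
[5] flags=1000 CS?F → skip
[6] flags=1000 LS?T → r1=0x6f

VAL = 0x2c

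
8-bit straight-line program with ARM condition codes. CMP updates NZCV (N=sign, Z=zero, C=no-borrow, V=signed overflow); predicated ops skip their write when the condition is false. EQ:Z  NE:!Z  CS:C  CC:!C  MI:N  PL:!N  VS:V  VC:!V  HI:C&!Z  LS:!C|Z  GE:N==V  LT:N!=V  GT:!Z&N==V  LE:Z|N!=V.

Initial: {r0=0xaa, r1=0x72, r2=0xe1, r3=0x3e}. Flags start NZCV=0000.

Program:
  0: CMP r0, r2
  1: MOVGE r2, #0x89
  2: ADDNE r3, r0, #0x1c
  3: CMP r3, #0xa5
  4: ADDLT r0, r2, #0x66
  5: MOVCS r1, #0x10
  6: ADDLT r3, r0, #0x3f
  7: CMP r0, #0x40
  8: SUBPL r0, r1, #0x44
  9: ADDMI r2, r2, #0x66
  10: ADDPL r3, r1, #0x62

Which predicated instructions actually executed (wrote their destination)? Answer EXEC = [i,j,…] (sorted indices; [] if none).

[0] flags=1000 → (cmp)
[1] flags=1000 GE?F → skip
[2] flags=1000 NE?T → r3=0xc6
[3] flags=0010 → (cmp)
[4] flags=0010 LT?F → skip
[5] flags=0010 CS?T → r1=0x10
[6] flags=0010 LT?F → skip
[7] flags=0011 → (cmp)
[8] flags=0011 PL?T → r0=0xcc
[9] flags=0011 MI?F → skip
[10] flags=0011 PL?T → r3=0x72

EXEC = [2,5,8,10]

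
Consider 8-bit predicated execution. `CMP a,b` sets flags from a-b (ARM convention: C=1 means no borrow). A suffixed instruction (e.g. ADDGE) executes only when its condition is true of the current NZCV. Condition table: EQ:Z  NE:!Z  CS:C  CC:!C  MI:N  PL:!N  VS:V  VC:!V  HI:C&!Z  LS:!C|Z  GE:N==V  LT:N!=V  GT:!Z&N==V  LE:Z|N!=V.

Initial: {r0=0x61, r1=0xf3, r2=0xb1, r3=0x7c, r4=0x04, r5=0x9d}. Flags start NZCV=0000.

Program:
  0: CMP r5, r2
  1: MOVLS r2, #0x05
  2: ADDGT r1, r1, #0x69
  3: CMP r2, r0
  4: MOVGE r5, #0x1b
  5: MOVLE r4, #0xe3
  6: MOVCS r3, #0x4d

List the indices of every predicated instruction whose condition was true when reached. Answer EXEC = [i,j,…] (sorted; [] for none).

[0] flags=1000 → (cmp)
[1] flags=1000 LS?T → r2=0x05
[2] flags=1000 GT?F → skip
[3] flags=1000 → (cmp)
[4] flags=1000 GE?F → skip
[5] flags=1000 LE?T → r4=0xe3
[6] flags=1000 CS?F → skip

EXEC = [1,5]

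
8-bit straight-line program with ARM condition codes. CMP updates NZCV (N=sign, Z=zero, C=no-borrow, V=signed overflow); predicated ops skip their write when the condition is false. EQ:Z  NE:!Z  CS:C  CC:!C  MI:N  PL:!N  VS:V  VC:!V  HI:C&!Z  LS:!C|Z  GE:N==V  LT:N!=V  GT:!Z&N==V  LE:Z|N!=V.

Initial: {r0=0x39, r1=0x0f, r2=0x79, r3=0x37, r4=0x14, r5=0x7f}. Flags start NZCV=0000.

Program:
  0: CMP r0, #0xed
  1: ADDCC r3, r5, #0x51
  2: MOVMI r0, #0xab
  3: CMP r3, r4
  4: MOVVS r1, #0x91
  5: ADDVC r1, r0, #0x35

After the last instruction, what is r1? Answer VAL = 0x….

VAL = 0x6e

0: ✓ CMP  NZCV=0000
1: ✓ ADDCC  r3←0xd0
2: · MOVMI
3: ✓ CMP  NZCV=1010
4: · MOVVS
5: ✓ ADDVC  r1←0x6e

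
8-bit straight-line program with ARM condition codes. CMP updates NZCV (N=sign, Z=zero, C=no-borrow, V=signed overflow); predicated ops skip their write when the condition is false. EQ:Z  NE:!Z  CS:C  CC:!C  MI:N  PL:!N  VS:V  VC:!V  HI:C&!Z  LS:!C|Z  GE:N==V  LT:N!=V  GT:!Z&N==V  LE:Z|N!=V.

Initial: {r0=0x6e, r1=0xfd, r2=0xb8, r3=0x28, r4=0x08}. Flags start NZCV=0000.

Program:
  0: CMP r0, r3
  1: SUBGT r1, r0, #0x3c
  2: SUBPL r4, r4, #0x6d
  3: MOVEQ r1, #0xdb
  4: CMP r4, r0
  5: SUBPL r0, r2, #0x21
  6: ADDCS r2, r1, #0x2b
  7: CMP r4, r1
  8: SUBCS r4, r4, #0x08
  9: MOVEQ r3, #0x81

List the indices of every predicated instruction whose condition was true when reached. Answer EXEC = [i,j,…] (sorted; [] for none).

EXEC = [1,2,5,6,8]

[0] flags=0010 → (cmp)
[1] flags=0010 GT?T → r1=0x32
[2] flags=0010 PL?T → r4=0x9b
[3] flags=0010 EQ?F → skip
[4] flags=0011 → (cmp)
[5] flags=0011 PL?T → r0=0x97
[6] flags=0011 CS?T → r2=0x5d
[7] flags=0011 → (cmp)
[8] flags=0011 CS?T → r4=0x93
[9] flags=0011 EQ?F → skip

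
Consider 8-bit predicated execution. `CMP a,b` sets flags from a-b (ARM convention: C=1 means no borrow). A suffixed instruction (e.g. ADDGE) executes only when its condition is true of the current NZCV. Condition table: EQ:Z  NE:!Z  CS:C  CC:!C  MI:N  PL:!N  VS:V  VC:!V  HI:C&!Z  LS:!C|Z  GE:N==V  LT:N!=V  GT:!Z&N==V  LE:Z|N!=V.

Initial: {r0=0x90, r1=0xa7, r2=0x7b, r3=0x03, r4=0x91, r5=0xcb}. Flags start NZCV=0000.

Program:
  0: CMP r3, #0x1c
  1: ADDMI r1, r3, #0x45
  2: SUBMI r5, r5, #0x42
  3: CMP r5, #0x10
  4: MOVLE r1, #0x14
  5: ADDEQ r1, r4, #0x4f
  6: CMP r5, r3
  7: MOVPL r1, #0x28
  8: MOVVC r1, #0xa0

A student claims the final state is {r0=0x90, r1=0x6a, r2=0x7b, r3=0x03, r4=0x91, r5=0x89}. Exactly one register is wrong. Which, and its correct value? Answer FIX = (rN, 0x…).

0: ✓ CMP  NZCV=1000
1: ✓ ADDMI  r1←0x48
2: ✓ SUBMI  r5←0x89
3: ✓ CMP  NZCV=0011
4: ✓ MOVLE  r1←0x14
5: · ADDEQ
6: ✓ CMP  NZCV=1010
7: · MOVPL
8: ✓ MOVVC  r1←0xa0

FIX = (r1, 0xa0)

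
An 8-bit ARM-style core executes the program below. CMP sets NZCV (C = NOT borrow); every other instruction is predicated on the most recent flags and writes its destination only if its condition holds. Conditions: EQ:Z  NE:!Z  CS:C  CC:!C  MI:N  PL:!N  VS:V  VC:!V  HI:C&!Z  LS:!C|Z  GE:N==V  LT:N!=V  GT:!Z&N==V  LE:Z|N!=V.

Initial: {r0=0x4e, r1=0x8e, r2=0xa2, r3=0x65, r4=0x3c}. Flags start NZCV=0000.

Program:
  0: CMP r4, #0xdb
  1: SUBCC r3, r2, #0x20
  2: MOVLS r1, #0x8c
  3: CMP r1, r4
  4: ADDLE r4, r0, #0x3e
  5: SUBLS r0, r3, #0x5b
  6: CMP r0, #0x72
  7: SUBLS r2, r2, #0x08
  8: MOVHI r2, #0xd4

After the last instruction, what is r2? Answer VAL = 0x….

VAL = 0x9a

[0] flags=0000 → (cmp)
[1] flags=0000 CC?T → r3=0x82
[2] flags=0000 LS?T → r1=0x8c
[3] flags=0011 → (cmp)
[4] flags=0011 LE?T → r4=0x8c
[5] flags=0011 LS?F → skip
[6] flags=1000 → (cmp)
[7] flags=1000 LS?T → r2=0x9a
[8] flags=1000 HI?F → skip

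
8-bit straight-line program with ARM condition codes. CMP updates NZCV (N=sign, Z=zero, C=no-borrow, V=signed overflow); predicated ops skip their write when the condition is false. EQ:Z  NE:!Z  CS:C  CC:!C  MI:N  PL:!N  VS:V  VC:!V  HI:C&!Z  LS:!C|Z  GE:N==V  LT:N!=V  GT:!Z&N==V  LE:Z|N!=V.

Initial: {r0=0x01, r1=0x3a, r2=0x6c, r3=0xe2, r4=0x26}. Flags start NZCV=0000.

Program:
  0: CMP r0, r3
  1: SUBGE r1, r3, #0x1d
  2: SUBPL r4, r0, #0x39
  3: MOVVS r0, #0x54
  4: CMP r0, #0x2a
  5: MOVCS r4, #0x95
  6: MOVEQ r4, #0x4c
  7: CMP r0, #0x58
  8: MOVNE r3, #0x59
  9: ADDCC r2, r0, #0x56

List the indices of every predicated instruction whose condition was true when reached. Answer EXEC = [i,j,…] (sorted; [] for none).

[0] flags=0000 → (cmp)
[1] flags=0000 GE?T → r1=0xc5
[2] flags=0000 PL?T → r4=0xc8
[3] flags=0000 VS?F → skip
[4] flags=1000 → (cmp)
[5] flags=1000 CS?F → skip
[6] flags=1000 EQ?F → skip
[7] flags=1000 → (cmp)
[8] flags=1000 NE?T → r3=0x59
[9] flags=1000 CC?T → r2=0x57

EXEC = [1,2,8,9]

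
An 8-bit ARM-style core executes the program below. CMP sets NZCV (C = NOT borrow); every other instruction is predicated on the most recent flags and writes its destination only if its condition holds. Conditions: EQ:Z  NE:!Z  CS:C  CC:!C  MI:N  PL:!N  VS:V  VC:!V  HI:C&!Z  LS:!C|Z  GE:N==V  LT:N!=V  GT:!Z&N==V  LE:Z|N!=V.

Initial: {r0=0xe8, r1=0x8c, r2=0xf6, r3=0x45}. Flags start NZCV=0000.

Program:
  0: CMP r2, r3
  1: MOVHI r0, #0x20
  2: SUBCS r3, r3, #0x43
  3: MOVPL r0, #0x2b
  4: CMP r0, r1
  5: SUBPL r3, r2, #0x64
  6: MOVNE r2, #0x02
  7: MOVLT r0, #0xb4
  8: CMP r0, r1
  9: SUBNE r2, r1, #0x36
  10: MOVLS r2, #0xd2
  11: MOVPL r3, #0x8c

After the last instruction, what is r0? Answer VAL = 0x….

[0] flags=1010 → (cmp)
[1] flags=1010 HI?T → r0=0x20
[2] flags=1010 CS?T → r3=0x02
[3] flags=1010 PL?F → skip
[4] flags=1001 → (cmp)
[5] flags=1001 PL?F → skip
[6] flags=1001 NE?T → r2=0x02
[7] flags=1001 LT?F → skip
[8] flags=1001 → (cmp)
[9] flags=1001 NE?T → r2=0x56
[10] flags=1001 LS?T → r2=0xd2
[11] flags=1001 PL?F → skip

VAL = 0x20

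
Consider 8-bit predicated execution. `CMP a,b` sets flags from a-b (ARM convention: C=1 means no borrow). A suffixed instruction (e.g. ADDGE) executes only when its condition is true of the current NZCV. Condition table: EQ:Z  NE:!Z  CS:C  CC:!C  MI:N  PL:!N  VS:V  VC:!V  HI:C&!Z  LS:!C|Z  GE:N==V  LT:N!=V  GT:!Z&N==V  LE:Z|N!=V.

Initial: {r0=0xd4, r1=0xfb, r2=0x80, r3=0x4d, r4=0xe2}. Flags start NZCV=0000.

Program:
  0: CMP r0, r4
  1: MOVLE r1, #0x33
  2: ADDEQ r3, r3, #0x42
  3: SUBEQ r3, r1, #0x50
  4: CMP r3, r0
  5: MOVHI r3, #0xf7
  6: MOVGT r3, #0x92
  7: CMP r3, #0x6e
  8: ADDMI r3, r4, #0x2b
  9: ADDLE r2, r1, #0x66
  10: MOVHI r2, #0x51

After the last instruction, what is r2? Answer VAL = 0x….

[0] flags=1000 → (cmp)
[1] flags=1000 LE?T → r1=0x33
[2] flags=1000 EQ?F → skip
[3] flags=1000 EQ?F → skip
[4] flags=0000 → (cmp)
[5] flags=0000 HI?F → skip
[6] flags=0000 GT?T → r3=0x92
[7] flags=0011 → (cmp)
[8] flags=0011 MI?F → skip
[9] flags=0011 LE?T → r2=0x99
[10] flags=0011 HI?T → r2=0x51

VAL = 0x51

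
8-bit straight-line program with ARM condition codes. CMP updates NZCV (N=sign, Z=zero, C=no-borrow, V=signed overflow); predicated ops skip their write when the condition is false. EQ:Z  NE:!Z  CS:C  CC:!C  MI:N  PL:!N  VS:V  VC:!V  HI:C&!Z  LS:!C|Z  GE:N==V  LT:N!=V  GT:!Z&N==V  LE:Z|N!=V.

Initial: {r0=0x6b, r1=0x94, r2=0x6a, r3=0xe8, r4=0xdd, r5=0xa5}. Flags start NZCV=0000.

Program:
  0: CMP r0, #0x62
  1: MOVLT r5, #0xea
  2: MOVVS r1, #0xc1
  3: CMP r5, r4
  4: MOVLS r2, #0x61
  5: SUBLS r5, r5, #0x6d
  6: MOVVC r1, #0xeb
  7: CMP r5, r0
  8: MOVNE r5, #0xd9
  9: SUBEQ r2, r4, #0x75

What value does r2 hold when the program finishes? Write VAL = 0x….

[0] flags=0010 → (cmp)
[1] flags=0010 LT?F → skip
[2] flags=0010 VS?F → skip
[3] flags=1000 → (cmp)
[4] flags=1000 LS?T → r2=0x61
[5] flags=1000 LS?T → r5=0x38
[6] flags=1000 VC?T → r1=0xeb
[7] flags=1000 → (cmp)
[8] flags=1000 NE?T → r5=0xd9
[9] flags=1000 EQ?F → skip

VAL = 0x61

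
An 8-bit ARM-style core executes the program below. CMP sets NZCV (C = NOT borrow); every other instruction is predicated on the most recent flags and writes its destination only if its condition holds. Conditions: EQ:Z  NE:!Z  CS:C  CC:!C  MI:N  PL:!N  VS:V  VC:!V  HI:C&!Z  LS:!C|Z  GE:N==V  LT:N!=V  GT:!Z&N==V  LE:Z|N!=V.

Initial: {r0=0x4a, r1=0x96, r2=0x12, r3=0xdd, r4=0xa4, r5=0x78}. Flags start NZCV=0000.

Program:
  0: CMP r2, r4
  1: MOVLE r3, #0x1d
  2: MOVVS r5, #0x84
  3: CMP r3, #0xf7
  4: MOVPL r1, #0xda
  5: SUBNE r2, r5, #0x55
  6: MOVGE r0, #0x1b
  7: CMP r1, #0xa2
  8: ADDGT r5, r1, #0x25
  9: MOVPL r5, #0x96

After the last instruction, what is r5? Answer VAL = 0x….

[0] flags=0000 → (cmp)
[1] flags=0000 LE?F → skip
[2] flags=0000 VS?F → skip
[3] flags=1000 → (cmp)
[4] flags=1000 PL?F → skip
[5] flags=1000 NE?T → r2=0x23
[6] flags=1000 GE?F → skip
[7] flags=1000 → (cmp)
[8] flags=1000 GT?F → skip
[9] flags=1000 PL?F → skip

VAL = 0x78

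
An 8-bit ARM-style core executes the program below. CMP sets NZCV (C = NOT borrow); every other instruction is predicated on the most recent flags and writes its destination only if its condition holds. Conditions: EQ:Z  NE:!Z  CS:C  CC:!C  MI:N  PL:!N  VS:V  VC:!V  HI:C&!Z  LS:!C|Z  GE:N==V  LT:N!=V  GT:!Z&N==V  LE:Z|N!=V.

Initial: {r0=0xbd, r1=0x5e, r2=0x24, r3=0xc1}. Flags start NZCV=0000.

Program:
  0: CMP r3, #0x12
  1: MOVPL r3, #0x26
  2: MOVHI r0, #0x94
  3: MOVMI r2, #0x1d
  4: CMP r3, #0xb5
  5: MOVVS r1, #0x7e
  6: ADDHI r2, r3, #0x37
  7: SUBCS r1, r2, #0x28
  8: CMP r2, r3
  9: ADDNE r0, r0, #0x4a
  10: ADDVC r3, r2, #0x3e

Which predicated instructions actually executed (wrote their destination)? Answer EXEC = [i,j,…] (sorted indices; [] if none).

EXEC = [2,3,6,7,9,10]

0: ✓ CMP  NZCV=1010
1: · MOVPL
2: ✓ MOVHI  r0←0x94
3: ✓ MOVMI  r2←0x1d
4: ✓ CMP  NZCV=0010
5: · MOVVS
6: ✓ ADDHI  r2←0xf8
7: ✓ SUBCS  r1←0xd0
8: ✓ CMP  NZCV=0010
9: ✓ ADDNE  r0←0xde
10: ✓ ADDVC  r3←0x36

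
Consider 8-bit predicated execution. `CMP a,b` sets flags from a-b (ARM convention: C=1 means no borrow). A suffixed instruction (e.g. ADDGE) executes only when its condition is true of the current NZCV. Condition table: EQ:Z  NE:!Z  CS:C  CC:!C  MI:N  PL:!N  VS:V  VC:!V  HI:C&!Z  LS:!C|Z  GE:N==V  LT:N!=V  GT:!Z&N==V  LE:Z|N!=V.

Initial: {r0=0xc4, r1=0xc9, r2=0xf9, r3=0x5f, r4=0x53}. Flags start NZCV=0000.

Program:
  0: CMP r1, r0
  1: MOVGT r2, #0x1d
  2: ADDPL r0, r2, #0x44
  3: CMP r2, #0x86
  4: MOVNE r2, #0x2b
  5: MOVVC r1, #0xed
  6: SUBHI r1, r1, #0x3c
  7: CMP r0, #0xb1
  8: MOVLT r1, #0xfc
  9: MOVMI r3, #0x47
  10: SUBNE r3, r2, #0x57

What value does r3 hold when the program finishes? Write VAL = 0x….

0: ✓ CMP  NZCV=0010
1: ✓ MOVGT  r2←0x1d
2: ✓ ADDPL  r0←0x61
3: ✓ CMP  NZCV=1001
4: ✓ MOVNE  r2←0x2b
5: · MOVVC
6: · SUBHI
7: ✓ CMP  NZCV=1001
8: · MOVLT
9: ✓ MOVMI  r3←0x47
10: ✓ SUBNE  r3←0xd4

VAL = 0xd4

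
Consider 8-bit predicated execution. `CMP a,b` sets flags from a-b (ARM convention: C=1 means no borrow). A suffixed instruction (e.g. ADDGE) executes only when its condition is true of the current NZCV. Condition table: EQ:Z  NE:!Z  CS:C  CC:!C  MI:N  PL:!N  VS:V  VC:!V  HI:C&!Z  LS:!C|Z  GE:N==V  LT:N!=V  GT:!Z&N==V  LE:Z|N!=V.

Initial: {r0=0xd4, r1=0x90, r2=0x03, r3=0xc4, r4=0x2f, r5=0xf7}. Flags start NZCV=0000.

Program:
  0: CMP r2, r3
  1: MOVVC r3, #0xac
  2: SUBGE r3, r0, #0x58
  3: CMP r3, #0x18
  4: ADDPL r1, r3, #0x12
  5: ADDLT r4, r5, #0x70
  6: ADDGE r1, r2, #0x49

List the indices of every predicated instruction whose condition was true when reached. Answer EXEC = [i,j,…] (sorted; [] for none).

0: ✓ CMP  NZCV=0000
1: ✓ MOVVC  r3←0xac
2: ✓ SUBGE  r3←0x7c
3: ✓ CMP  NZCV=0010
4: ✓ ADDPL  r1←0x8e
5: · ADDLT
6: ✓ ADDGE  r1←0x4c

EXEC = [1,2,4,6]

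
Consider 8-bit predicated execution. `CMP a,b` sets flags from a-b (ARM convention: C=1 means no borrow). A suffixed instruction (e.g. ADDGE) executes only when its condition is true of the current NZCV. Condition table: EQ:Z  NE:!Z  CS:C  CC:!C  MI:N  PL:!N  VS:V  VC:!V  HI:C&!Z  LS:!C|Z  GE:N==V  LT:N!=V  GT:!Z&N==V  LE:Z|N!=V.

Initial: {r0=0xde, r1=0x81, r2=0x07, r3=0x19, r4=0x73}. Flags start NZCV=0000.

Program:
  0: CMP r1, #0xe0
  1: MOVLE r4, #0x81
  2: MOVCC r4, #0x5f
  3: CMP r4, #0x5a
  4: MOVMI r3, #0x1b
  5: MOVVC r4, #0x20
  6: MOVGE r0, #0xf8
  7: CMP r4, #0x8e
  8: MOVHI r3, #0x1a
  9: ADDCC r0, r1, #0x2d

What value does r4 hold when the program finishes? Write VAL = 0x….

VAL = 0x20

[0] flags=1000 → (cmp)
[1] flags=1000 LE?T → r4=0x81
[2] flags=1000 CC?T → r4=0x5f
[3] flags=0010 → (cmp)
[4] flags=0010 MI?F → skip
[5] flags=0010 VC?T → r4=0x20
[6] flags=0010 GE?T → r0=0xf8
[7] flags=1001 → (cmp)
[8] flags=1001 HI?F → skip
[9] flags=1001 CC?T → r0=0xae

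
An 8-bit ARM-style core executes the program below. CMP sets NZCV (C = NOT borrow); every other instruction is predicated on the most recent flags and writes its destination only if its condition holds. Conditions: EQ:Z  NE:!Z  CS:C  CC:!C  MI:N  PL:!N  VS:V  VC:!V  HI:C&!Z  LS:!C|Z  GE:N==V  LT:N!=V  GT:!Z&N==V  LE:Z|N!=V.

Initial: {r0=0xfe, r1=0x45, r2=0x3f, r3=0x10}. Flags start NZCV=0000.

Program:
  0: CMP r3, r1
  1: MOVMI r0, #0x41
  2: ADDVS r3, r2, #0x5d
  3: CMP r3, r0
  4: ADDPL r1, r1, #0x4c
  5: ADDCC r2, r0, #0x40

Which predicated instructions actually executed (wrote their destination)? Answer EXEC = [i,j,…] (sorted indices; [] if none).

EXEC = [1,5]

0: ✓ CMP  NZCV=1000
1: ✓ MOVMI  r0←0x41
2: · ADDVS
3: ✓ CMP  NZCV=1000
4: · ADDPL
5: ✓ ADDCC  r2←0x81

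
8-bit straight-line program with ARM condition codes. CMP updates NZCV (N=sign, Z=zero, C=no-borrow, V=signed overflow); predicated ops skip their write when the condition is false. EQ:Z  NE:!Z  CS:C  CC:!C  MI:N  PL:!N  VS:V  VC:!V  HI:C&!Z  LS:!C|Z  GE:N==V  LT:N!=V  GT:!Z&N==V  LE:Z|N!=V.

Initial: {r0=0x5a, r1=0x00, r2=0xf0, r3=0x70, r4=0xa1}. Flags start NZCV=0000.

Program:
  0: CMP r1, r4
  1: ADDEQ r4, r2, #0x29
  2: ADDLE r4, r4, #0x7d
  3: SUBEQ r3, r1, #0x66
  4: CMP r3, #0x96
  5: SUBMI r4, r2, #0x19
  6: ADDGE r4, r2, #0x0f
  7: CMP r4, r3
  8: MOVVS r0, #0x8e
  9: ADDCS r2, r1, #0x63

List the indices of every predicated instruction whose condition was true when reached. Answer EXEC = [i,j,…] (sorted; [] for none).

EXEC = [5,6,9]

0: ✓ CMP  NZCV=0000
1: · ADDEQ
2: · ADDLE
3: · SUBEQ
4: ✓ CMP  NZCV=1001
5: ✓ SUBMI  r4←0xd7
6: ✓ ADDGE  r4←0xff
7: ✓ CMP  NZCV=1010
8: · MOVVS
9: ✓ ADDCS  r2←0x63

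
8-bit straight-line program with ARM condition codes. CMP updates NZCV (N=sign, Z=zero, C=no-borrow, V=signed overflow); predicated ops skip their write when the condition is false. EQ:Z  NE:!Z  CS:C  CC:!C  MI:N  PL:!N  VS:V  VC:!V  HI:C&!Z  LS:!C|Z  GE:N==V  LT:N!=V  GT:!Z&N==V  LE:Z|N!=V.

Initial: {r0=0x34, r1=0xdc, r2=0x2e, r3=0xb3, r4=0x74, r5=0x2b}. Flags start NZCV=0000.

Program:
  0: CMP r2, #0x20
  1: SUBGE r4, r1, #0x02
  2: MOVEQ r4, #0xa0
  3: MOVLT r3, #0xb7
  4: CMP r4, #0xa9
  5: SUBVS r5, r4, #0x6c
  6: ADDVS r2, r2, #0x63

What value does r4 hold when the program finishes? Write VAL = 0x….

0: ✓ CMP  NZCV=0010
1: ✓ SUBGE  r4←0xda
2: · MOVEQ
3: · MOVLT
4: ✓ CMP  NZCV=0010
5: · SUBVS
6: · ADDVS

VAL = 0xda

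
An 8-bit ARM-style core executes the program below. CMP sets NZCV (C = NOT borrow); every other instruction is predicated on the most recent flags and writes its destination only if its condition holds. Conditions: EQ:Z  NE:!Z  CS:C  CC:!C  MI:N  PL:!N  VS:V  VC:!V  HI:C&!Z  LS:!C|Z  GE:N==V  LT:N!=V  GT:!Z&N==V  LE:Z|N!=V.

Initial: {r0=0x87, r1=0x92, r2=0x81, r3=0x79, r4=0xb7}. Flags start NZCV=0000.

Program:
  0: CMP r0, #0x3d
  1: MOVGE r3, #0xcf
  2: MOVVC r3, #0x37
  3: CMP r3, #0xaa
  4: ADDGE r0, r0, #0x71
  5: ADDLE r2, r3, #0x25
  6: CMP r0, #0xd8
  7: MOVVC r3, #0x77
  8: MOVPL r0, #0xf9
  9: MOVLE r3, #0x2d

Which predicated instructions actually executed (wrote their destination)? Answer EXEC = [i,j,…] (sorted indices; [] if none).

EXEC = [4,7,8]

0: ✓ CMP  NZCV=0011
1: · MOVGE
2: · MOVVC
3: ✓ CMP  NZCV=1001
4: ✓ ADDGE  r0←0xf8
5: · ADDLE
6: ✓ CMP  NZCV=0010
7: ✓ MOVVC  r3←0x77
8: ✓ MOVPL  r0←0xf9
9: · MOVLE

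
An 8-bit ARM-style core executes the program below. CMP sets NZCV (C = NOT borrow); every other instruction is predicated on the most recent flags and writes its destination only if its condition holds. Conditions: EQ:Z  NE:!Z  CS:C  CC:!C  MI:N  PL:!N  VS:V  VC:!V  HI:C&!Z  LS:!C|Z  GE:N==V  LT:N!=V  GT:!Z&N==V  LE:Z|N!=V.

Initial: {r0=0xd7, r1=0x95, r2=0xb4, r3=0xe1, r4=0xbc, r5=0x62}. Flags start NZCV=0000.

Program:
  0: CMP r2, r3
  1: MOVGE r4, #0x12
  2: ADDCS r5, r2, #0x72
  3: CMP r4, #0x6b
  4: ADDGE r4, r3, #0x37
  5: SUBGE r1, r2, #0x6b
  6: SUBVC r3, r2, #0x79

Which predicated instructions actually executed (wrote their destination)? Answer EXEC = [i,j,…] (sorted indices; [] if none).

[0] flags=1000 → (cmp)
[1] flags=1000 GE?F → skip
[2] flags=1000 CS?F → skip
[3] flags=0011 → (cmp)
[4] flags=0011 GE?F → skip
[5] flags=0011 GE?F → skip
[6] flags=0011 VC?F → skip

EXEC = []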